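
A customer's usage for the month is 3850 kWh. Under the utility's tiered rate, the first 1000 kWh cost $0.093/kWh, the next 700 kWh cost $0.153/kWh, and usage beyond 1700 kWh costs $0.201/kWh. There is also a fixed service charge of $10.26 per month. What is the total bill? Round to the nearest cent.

First 1000 kWh × $0.093 = $93.00
Next 700 kWh × $0.153 = $107.10
Remaining 2150 kWh × $0.201 = $432.15
Energy charge = $632.25; + service $10.26 = $642.51

$642.51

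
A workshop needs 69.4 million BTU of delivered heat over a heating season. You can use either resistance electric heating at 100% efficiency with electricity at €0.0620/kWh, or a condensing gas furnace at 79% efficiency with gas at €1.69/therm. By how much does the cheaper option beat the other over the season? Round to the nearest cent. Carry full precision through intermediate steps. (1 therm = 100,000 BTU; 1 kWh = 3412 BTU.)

€223.55

Heat load = 69.4 × 10⁶ BTU = 69,400,000 BTU
Gas: input = 69,400,000 / 0.79 = 87,848,101 BTU = 878.5 therm → 878.5 × €1.69 = €1,484.63
Electric: 69,400,000 BTU / 3412 = 20,340 kWh → × €0.0620 = €1,261.08
Difference = |€1,484.63 − €1,261.08| = €223.55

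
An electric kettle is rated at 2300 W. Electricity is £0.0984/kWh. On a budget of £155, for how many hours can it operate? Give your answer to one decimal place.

Energy budget = £155 / £0.0984 per kWh = 1,575 kWh = 1,575,203 Wh
Runtime = 1,575,203 Wh / 2300 W = 684.9 h

684.9 h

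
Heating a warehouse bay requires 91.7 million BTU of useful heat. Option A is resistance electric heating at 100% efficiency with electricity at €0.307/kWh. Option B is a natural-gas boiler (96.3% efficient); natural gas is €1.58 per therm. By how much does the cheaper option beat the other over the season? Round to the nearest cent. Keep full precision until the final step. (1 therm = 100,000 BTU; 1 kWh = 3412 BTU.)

€6746.32

Heat load = 91.7 × 10⁶ BTU = 91,700,000 BTU
Gas: input = 91,700,000 / 0.963 = 95,223,261 BTU = 952.2 therm → 952.2 × €1.58 = €1,504.53
Electric: 91,700,000 BTU / 3412 = 26,880 kWh → × €0.307 = €8,250.85
Difference = |€1,504.53 − €8,250.85| = €6,746.32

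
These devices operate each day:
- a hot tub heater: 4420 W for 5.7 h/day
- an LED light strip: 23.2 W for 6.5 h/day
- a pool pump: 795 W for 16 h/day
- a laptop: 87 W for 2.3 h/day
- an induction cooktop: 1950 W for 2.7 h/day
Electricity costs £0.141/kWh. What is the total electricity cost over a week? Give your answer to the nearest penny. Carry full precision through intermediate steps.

£42.96

hot tub heater: 4420 W × 5.7 h × 7 d = 176,358 Wh = 176.4 kWh
LED light strip: 23.2 W × 6.5 h × 7 d = 1,056 Wh = 1.056 kWh
pool pump: 795 W × 16 h × 7 d = 89,040 Wh = 89.04 kWh
laptop: 87 W × 2.3 h × 7 d = 1,401 Wh = 1.401 kWh
induction cooktop: 1950 W × 2.7 h × 7 d = 36,855 Wh = 36.85 kWh
Total energy = 176.4 + 1.056 + 89.04 + 1.401 + 36.85 = 304.7 kWh
Cost = 304.7 kWh × £0.141 = £42.96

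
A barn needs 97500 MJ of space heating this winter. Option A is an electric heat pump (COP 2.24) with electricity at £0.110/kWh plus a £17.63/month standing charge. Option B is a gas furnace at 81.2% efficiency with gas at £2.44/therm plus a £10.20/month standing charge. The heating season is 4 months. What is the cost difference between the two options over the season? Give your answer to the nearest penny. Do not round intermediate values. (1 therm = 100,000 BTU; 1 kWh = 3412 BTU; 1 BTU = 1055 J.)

£1417.23

Heat load = 97500 MJ = 97,500,000,000 J / 1055 = 92,417,062 BTU
Gas: input = 92,417,062 / 0.812 = 113,814,115 BTU = 1,138 therm → 1,138 × £2.44 = £2,777.06; + 4 × £10.20 standing = £2,817.86
Heat pump: 92,417,062 BTU / 3412 = 27,090 kWh heat; / 2.24 = 12,090 kWh in → × £0.110 = £1,330.11; + 4 × £17.63 standing = £1,400.63
Difference = |£2,817.86 − £1,400.63| = £1,417.23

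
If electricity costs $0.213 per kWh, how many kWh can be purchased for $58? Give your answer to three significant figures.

$58 / $0.213 per kWh = 272.3 kWh

272 kWh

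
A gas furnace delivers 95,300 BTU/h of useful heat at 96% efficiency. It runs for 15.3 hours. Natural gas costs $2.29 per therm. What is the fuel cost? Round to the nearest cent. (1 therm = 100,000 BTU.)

$34.78

Heat delivered = 95,300 BTU/h × 15.3 h = 1,458,090 BTU
Gas input = 1,458,090 / 0.96 = 1,518,844 BTU
= 1,518,844 / 100,000 = 15.19 therm
Cost = 15.19 × $2.29/therm = $34.78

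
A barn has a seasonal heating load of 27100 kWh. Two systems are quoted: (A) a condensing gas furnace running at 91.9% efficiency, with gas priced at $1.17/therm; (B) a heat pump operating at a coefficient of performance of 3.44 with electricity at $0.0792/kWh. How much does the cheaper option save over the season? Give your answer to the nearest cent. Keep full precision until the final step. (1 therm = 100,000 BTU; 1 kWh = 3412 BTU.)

$553.27

Heat load = 27100 kWh × 3412 = 92,465,200 BTU
Gas: input = 92,465,200 / 0.919 = 100,615,016 BTU = 1,006 therm → 1,006 × $1.17 = $1,177.20
Heat pump: 92,465,200 BTU / 3412 = 27,100 kWh heat; / 3.44 = 7,878 kWh in → × $0.0792 = $623.93
Difference = |$1,177.20 − $623.93| = $553.27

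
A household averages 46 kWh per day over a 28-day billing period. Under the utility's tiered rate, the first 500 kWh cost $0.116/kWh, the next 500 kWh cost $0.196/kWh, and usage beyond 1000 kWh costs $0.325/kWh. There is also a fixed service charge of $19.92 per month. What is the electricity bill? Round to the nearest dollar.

Usage = 46 kWh/day × 28 days = 1288 kWh
First 500 kWh × $0.116 = $58.00
Next 500 kWh × $0.196 = $98.00
Remaining 288 kWh × $0.325 = $93.60
Energy charge = $249.60; + service $19.92 = $269.52 ≈ $270

$270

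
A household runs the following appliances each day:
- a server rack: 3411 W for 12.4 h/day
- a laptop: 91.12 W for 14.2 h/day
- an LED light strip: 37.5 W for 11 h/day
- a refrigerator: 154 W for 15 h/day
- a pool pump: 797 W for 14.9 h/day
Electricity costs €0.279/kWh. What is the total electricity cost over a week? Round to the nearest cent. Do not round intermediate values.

€113.64

server rack: 3411 W × 12.4 h × 7 d = 296,075 Wh = 296.1 kWh
laptop: 91.12 W × 14.2 h × 7 d = 9,057 Wh = 9.057 kWh
LED light strip: 37.5 W × 11 h × 7 d = 2,888 Wh = 2.888 kWh
refrigerator: 154 W × 15 h × 7 d = 16,170 Wh = 16.17 kWh
pool pump: 797 W × 14.9 h × 7 d = 83,127 Wh = 83.13 kWh
Total energy = 296.1 + 9.057 + 2.888 + 16.17 + 83.13 = 407.3 kWh
Cost = 407.3 kWh × €0.279 = €113.64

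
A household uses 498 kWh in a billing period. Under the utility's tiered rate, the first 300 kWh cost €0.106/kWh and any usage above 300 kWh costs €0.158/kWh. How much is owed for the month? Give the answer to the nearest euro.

€63

First 300 kWh × €0.106 = €31.80
Remaining 198 kWh × €0.158 = €31.28
Total = €63.08 ≈ €63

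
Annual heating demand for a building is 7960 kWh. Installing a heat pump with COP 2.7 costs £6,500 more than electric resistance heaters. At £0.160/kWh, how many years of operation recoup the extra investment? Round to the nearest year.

Resistance: 7960 kWh × £0.160 = £1,273.60/yr
Heat pump: 7960 / 2.7 = 2948 kWh in → × £0.160 = £471.70/yr
Annual savings = £801.90
Payback = £6,500 / £801.90 = 8.11 years

8 years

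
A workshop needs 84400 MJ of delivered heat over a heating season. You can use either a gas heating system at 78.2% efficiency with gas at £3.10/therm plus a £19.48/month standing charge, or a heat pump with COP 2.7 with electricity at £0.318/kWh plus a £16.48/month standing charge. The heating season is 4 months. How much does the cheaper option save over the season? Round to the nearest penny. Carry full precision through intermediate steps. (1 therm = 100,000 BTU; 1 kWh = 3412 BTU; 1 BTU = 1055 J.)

Heat load = 84400 MJ = 84,400,000,000 J / 1055 = 80,000,000 BTU
Gas: input = 80,000,000 / 0.782 = 102,301,790 BTU = 1,023 therm → 1,023 × £3.10 = £3,171.36; + 4 × £19.48 standing = £3,249.28
Heat pump: 80,000,000 BTU / 3412 = 23,450 kWh heat; / 2.7 = 8,684 kWh in → × £0.318 = £2,761.50; + 4 × £16.48 standing = £2,827.42
Difference = |£3,249.28 − £2,827.42| = £421.86

£421.86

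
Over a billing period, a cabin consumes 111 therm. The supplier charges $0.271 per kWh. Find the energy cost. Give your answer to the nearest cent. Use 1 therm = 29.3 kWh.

$881.37

111 therm × (29.3 kWh/therm) = 3,252 kWh
Cost = 3,252 kWh × $0.271/kWh = $881.37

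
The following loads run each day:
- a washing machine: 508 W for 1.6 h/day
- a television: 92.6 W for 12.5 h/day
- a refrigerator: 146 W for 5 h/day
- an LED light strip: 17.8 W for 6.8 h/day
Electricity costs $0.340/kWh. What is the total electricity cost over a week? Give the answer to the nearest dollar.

washing machine: 508 W × 1.6 h × 7 d = 5,690 Wh = 5.69 kWh
television: 92.6 W × 12.5 h × 7 d = 8,102 Wh = 8.102 kWh
refrigerator: 146 W × 5 h × 7 d = 5,110 Wh = 5.11 kWh
LED light strip: 17.8 W × 6.8 h × 7 d = 847 Wh = 0.8473 kWh
Total energy = 5.69 + 8.102 + 5.11 + 0.8473 = 19.75 kWh
Cost = 19.75 kWh × $0.340 = $6.71 ≈ $7

$7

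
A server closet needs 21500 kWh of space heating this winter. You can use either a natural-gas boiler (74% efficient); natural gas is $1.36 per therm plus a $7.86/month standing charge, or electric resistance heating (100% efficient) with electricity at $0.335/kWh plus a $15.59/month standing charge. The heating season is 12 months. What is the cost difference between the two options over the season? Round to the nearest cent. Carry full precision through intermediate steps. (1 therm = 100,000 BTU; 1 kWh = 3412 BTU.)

$5947.06

Heat load = 21500 kWh × 3412 = 73,358,000 BTU
Gas: input = 73,358,000 / 0.740 = 99,132,432 BTU = 991.3 therm → 991.3 × $1.36 = $1,348.20; + 12 × $7.86 standing = $1,442.52
Electric: 73,358,000 BTU / 3412 = 21,500 kWh → × $0.335 = $7,202.50; + 12 × $15.59 standing = $7,389.58
Difference = |$1,442.52 − $7,389.58| = $5,947.06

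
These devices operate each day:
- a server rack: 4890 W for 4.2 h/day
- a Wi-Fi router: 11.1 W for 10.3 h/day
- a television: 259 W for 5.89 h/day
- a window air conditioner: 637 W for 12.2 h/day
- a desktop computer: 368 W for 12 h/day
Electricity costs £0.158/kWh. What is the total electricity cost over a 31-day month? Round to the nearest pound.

£168

server rack: 4890 W × 4.2 h × 31 d = 636,678 Wh = 636.7 kWh
Wi-Fi router: 11.1 W × 10.3 h × 31 d = 3,544 Wh = 3.544 kWh
television: 259 W × 5.89 h × 31 d = 47,291 Wh = 47.29 kWh
window air conditioner: 637 W × 12.2 h × 31 d = 240,913 Wh = 240.9 kWh
desktop computer: 368 W × 12 h × 31 d = 136,896 Wh = 136.9 kWh
Total energy = 636.7 + 3.544 + 47.29 + 240.9 + 136.9 = 1,065 kWh
Cost = 1,065 kWh × £0.158 = £168.32 ≈ £168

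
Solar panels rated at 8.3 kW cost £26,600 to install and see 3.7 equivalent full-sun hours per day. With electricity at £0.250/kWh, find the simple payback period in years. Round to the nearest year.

9 years

Daily generation = 8.3 kW × 3.7 h = 30.71 kWh
Annual generation = 30.71 × 365 = 11209 kWh
Annual savings = 11209 × £0.250 = £2,802.29
Payback = £26,600 / £2,802.29 = 9.49 years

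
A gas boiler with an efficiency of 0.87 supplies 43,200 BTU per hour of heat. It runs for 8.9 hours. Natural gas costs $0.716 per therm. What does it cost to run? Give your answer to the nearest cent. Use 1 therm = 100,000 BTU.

Heat delivered = 43,200 BTU/h × 8.9 h = 384,480 BTU
Gas input = 384,480 / 0.87 = 441,931 BTU
= 441,931 / 100,000 = 4.419 therm
Cost = 4.419 × $0.716/therm = $3.16

$3.16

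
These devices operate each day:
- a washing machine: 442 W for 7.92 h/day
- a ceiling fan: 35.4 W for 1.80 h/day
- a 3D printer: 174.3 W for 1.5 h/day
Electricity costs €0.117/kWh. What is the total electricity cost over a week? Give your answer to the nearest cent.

€3.13

washing machine: 442 W × 7.92 h × 7 d = 24,504 Wh = 24.5 kWh
ceiling fan: 35.4 W × 1.80 h × 7 d = 446 Wh = 0.446 kWh
3D printer: 174.3 W × 1.5 h × 7 d = 1,830 Wh = 1.83 kWh
Total energy = 24.5 + 0.446 + 1.83 = 26.78 kWh
Cost = 26.78 kWh × €0.117 = €3.13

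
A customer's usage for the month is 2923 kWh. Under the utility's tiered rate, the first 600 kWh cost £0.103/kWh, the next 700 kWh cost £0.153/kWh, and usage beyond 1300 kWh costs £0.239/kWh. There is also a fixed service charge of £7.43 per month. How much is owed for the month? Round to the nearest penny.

First 600 kWh × £0.103 = £61.80
Next 700 kWh × £0.153 = £107.10
Remaining 1623 kWh × £0.239 = £387.90
Energy charge = £556.80; + service £7.43 = £564.23

£564.23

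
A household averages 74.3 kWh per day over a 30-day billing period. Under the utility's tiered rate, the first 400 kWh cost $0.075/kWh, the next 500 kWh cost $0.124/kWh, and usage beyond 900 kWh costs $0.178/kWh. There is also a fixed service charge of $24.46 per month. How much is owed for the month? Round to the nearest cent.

$353.02

Usage = 74.3 kWh/day × 30 days = 2229 kWh
First 400 kWh × $0.075 = $30.00
Next 500 kWh × $0.124 = $62.00
Remaining 1329 kWh × $0.178 = $236.56
Energy charge = $328.56; + service $24.46 = $353.02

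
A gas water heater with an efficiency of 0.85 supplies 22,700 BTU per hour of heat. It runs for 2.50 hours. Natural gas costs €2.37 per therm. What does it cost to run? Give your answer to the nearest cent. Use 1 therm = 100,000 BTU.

€1.58

Heat delivered = 22,700 BTU/h × 2.50 h = 56,750 BTU
Gas input = 56,750 / 0.85 = 66,765 BTU
= 66,765 / 100,000 = 0.6676 therm
Cost = 0.6676 × €2.37/therm = €1.58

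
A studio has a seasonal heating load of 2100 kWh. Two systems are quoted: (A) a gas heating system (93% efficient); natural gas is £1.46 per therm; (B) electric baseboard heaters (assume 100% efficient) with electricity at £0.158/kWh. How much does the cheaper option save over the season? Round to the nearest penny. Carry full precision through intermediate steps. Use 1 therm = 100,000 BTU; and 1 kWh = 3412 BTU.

£219.31

Heat load = 2100 kWh × 3412 = 7,165,200 BTU
Gas: input = 7,165,200 / 0.93 = 7,704,516 BTU = 77.05 therm → 77.05 × £1.46 = £112.49
Electric: 7,165,200 BTU / 3412 = 2,100 kWh → × £0.158 = £331.80
Difference = |£112.49 − £331.80| = £219.31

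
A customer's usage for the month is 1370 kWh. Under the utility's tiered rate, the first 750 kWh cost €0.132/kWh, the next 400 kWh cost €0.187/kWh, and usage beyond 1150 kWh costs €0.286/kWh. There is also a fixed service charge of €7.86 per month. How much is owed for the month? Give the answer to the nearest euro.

First 750 kWh × €0.132 = €99.00
Next 400 kWh × €0.187 = €74.80
Remaining 220 kWh × €0.286 = €62.92
Energy charge = €236.72; + service €7.86 = €244.58 ≈ €245

€245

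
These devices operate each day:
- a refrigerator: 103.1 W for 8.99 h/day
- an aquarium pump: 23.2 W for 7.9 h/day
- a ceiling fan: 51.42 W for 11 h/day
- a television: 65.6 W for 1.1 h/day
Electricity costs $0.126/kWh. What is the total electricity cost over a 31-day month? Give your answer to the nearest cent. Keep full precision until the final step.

refrigerator: 103.1 W × 8.99 h × 31 d = 28,733 Wh = 28.73 kWh
aquarium pump: 23.2 W × 7.9 h × 31 d = 5,682 Wh = 5.682 kWh
ceiling fan: 51.42 W × 11 h × 31 d = 17,534 Wh = 17.53 kWh
television: 65.6 W × 1.1 h × 31 d = 2,237 Wh = 2.237 kWh
Total energy = 28.73 + 5.682 + 17.53 + 2.237 = 54.19 kWh
Cost = 54.19 kWh × $0.126 = $6.83

$6.83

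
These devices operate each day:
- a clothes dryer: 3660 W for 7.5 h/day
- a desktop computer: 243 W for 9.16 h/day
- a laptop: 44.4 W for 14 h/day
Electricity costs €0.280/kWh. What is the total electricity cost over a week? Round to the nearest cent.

clothes dryer: 3660 W × 7.5 h × 7 d = 192,150 Wh = 192.2 kWh
desktop computer: 243 W × 9.16 h × 7 d = 15,581 Wh = 15.58 kWh
laptop: 44.4 W × 14 h × 7 d = 4,351 Wh = 4.351 kWh
Total energy = 192.2 + 15.58 + 4.351 = 212.1 kWh
Cost = 212.1 kWh × €0.280 = €59.38

€59.38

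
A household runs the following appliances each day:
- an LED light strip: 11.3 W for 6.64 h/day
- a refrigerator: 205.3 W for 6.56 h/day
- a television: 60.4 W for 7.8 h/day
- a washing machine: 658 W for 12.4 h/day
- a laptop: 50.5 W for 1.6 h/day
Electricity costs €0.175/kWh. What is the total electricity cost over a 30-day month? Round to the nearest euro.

€53

LED light strip: 11.3 W × 6.64 h × 30 d = 2,251 Wh = 2.251 kWh
refrigerator: 205.3 W × 6.56 h × 30 d = 40,403 Wh = 40.4 kWh
television: 60.4 W × 7.8 h × 30 d = 14,134 Wh = 14.13 kWh
washing machine: 658 W × 12.4 h × 30 d = 244,776 Wh = 244.8 kWh
laptop: 50.5 W × 1.6 h × 30 d = 2,424 Wh = 2.424 kWh
Total energy = 2.251 + 40.4 + 14.13 + 244.8 + 2.424 = 304 kWh
Cost = 304 kWh × €0.175 = €53.20 ≈ €53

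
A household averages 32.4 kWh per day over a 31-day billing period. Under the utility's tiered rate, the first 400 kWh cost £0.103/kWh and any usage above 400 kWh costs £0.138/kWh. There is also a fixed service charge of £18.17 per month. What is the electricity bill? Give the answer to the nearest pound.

Usage = 32.4 kWh/day × 31 days = 1004.4 kWh
First 400 kWh × £0.103 = £41.20
Remaining 604.4 kWh × £0.138 = £83.41
Energy charge = £124.61; + service £18.17 = £142.78 ≈ £143

£143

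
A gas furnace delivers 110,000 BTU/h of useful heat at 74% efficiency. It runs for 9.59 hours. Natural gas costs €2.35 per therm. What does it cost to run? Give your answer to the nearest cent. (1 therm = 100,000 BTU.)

€33.50

Heat delivered = 110,000 BTU/h × 9.59 h = 1,054,900 BTU
Gas input = 1,054,900 / 0.74 = 1,425,541 BTU
= 1,425,541 / 100,000 = 14.26 therm
Cost = 14.26 × €2.35/therm = €33.50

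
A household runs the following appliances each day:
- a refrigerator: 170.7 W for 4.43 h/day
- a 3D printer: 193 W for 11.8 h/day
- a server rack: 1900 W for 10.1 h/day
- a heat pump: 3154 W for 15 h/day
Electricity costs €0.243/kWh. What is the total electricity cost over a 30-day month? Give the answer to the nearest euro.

€507

refrigerator: 170.7 W × 4.43 h × 30 d = 22,686 Wh = 22.69 kWh
3D printer: 193 W × 11.8 h × 30 d = 68,322 Wh = 68.32 kWh
server rack: 1900 W × 10.1 h × 30 d = 575,700 Wh = 575.7 kWh
heat pump: 3154 W × 15 h × 30 d = 1,419,300 Wh = 1,419 kWh
Total energy = 22.69 + 68.32 + 575.7 + 1,419 = 2,086 kWh
Cost = 2,086 kWh × €0.243 = €506.90 ≈ €507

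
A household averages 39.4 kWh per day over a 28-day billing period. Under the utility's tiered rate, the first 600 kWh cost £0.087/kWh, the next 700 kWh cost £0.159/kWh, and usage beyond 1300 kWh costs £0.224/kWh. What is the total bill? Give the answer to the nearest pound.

£132

Usage = 39.4 kWh/day × 28 days = 1103.2 kWh
First 600 kWh × £0.087 = £52.20
Next 503.2 kWh × £0.159 = £80.01
Remaining tier: 0 kWh (not reached)
Total = £132.21 ≈ £132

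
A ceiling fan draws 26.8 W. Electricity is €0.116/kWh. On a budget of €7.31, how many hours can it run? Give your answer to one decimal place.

Energy budget = €7.31 / €0.116 per kWh = 63.02 kWh = 63,017 Wh
Runtime = 63,017 Wh / 26.8 W = 2,351 h

2351.4 h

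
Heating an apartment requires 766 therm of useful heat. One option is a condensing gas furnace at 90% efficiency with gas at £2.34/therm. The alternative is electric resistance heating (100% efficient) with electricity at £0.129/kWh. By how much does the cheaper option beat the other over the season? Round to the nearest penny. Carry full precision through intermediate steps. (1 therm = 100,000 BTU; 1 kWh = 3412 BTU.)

Heat load = 766 therm × 100,000 = 76,600,000 BTU
Gas: input = 76,600,000 / 0.90 = 85,111,111 BTU = 851.1 therm → 851.1 × £2.34 = £1,991.60
Electric: 76,600,000 BTU / 3412 = 22,450 kWh → × £0.129 = £2,896.07
Difference = |£1,991.60 − £2,896.07| = £904.47

£904.47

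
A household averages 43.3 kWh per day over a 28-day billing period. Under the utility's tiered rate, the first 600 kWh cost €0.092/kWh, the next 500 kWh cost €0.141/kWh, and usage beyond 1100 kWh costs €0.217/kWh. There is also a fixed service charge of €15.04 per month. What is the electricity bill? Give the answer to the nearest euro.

€165

Usage = 43.3 kWh/day × 28 days = 1212.4 kWh
First 600 kWh × €0.092 = €55.20
Next 500 kWh × €0.141 = €70.50
Remaining 112.4 kWh × €0.217 = €24.39
Energy charge = €150.09; + service €15.04 = €165.13 ≈ €165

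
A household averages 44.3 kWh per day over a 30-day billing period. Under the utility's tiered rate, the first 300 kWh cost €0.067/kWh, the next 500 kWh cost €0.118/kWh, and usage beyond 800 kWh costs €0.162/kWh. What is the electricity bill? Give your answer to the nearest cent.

€164.80

Usage = 44.3 kWh/day × 30 days = 1329 kWh
First 300 kWh × €0.067 = €20.10
Next 500 kWh × €0.118 = €59.00
Remaining 529 kWh × €0.162 = €85.70
Total = €164.80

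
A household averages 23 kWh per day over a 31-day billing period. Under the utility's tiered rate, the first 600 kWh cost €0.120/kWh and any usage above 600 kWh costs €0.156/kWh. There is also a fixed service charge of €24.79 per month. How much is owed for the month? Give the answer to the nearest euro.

€114

Usage = 23 kWh/day × 31 days = 713 kWh
First 600 kWh × €0.120 = €72.00
Remaining 113 kWh × €0.156 = €17.63
Energy charge = €89.63; + service €24.79 = €114.42 ≈ €114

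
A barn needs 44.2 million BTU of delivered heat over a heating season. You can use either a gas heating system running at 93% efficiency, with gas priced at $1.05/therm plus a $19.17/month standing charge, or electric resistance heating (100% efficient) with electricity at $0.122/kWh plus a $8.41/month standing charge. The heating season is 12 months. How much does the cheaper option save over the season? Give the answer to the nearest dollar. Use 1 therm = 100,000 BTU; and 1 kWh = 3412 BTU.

$952

Heat load = 44.2 × 10⁶ BTU = 44,200,000 BTU
Gas: input = 44,200,000 / 0.93 = 47,526,882 BTU = 475.3 therm → 475.3 × $1.05 = $499.03; + 12 × $19.17 standing = $729.07
Electric: 44,200,000 BTU / 3412 = 12,950 kWh → × $0.122 = $1,580.42; + 12 × $8.41 standing = $1,681.34
Difference = |$729.07 − $1,681.34| = $952.27 ≈ $952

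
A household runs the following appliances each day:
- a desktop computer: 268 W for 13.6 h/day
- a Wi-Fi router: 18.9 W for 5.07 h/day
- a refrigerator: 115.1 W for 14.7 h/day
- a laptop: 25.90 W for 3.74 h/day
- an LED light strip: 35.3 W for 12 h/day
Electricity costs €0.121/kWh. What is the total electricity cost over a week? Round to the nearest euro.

€5

desktop computer: 268 W × 13.6 h × 7 d = 25,514 Wh = 25.51 kWh
Wi-Fi router: 18.9 W × 5.07 h × 7 d = 671 Wh = 0.6708 kWh
refrigerator: 115.1 W × 14.7 h × 7 d = 11,844 Wh = 11.84 kWh
laptop: 25.90 W × 3.74 h × 7 d = 678 Wh = 0.6781 kWh
LED light strip: 35.3 W × 12 h × 7 d = 2,965 Wh = 2.965 kWh
Total energy = 25.51 + 0.6708 + 11.84 + 0.6781 + 2.965 = 41.67 kWh
Cost = 41.67 kWh × €0.121 = €5.04 ≈ €5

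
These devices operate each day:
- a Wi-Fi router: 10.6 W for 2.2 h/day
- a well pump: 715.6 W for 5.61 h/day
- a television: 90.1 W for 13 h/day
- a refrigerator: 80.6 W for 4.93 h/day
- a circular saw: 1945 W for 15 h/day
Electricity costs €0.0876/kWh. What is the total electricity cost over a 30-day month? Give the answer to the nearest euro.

Wi-Fi router: 10.6 W × 2.2 h × 30 d = 700 Wh = 0.6996 kWh
well pump: 715.6 W × 5.61 h × 30 d = 120,435 Wh = 120.4 kWh
television: 90.1 W × 13 h × 30 d = 35,139 Wh = 35.14 kWh
refrigerator: 80.6 W × 4.93 h × 30 d = 11,921 Wh = 11.92 kWh
circular saw: 1945 W × 15 h × 30 d = 875,250 Wh = 875.2 kWh
Total energy = 0.6996 + 120.4 + 35.14 + 11.92 + 875.2 = 1,043 kWh
Cost = 1,043 kWh × €0.0876 = €91.41 ≈ €91

€91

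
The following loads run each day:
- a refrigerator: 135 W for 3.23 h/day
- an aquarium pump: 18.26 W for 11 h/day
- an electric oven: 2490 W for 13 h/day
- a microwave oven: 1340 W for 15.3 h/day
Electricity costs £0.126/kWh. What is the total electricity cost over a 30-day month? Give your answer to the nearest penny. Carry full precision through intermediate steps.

£202.26

refrigerator: 135 W × 3.23 h × 30 d = 13,082 Wh = 13.08 kWh
aquarium pump: 18.26 W × 11 h × 30 d = 6,026 Wh = 6.026 kWh
electric oven: 2490 W × 13 h × 30 d = 971,100 Wh = 971.1 kWh
microwave oven: 1340 W × 15.3 h × 30 d = 615,060 Wh = 615.1 kWh
Total energy = 13.08 + 6.026 + 971.1 + 615.1 = 1,605 kWh
Cost = 1,605 kWh × £0.126 = £202.26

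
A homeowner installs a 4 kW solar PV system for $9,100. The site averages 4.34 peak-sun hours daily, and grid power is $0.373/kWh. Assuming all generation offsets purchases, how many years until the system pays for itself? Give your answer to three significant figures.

3.85 years

Daily generation = 4 kW × 4.34 h = 17.36 kWh
Annual generation = 17.36 × 365 = 6336.4 kWh
Annual savings = 6336.4 × $0.373 = $2,363.48
Payback = $9,100 / $2,363.48 = 3.85 years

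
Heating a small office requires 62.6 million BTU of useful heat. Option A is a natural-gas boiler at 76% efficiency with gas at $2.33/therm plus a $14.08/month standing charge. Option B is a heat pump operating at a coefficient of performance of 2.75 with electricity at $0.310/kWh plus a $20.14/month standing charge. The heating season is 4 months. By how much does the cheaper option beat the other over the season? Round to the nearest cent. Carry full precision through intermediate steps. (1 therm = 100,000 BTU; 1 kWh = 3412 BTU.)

Heat load = 62.6 × 10⁶ BTU = 62,600,000 BTU
Gas: input = 62,600,000 / 0.76 = 82,368,421 BTU = 823.7 therm → 823.7 × $2.33 = $1,919.18; + 4 × $14.08 standing = $1,975.50
Heat pump: 62,600,000 BTU / 3412 = 18,350 kWh heat; / 2.75 = 6,672 kWh in → × $0.310 = $2,068.21; + 4 × $20.14 standing = $2,148.77
Difference = |$1,975.50 − $2,148.77| = $173.26

$173.26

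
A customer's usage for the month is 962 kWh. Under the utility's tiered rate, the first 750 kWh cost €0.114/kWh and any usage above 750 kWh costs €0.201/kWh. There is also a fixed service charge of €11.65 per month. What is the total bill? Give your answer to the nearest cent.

First 750 kWh × €0.114 = €85.50
Remaining 212 kWh × €0.201 = €42.61
Energy charge = €128.11; + service €11.65 = €139.76

€139.76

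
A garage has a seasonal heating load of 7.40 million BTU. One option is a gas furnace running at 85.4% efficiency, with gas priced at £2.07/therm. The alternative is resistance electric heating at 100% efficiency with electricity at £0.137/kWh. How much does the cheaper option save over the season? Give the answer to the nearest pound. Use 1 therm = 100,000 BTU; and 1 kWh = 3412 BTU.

£118

Heat load = 7.40 × 10⁶ BTU = 7,400,000 BTU
Gas: input = 7,400,000 / 0.854 = 8,665,105 BTU = 86.65 therm → 86.65 × £2.07 = £179.37
Electric: 7,400,000 BTU / 3412 = 2,169 kWh → × £0.137 = £297.13
Difference = |£179.37 − £297.13| = £117.76 ≈ £118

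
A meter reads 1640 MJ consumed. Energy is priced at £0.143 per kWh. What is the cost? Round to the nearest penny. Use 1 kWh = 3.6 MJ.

£65.14

1640 MJ × (0.27778 kWh/MJ) = 455.6 kWh
Cost = 455.6 kWh × £0.143/kWh = £65.14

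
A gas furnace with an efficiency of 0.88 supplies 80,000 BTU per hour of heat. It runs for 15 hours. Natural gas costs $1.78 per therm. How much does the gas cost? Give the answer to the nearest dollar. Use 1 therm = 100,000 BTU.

Heat delivered = 80,000 BTU/h × 15 h = 1,200,000 BTU
Gas input = 1,200,000 / 0.88 = 1,363,636 BTU
= 1,363,636 / 100,000 = 13.64 therm
Cost = 13.64 × $1.78/therm = $24.27 ≈ $24

$24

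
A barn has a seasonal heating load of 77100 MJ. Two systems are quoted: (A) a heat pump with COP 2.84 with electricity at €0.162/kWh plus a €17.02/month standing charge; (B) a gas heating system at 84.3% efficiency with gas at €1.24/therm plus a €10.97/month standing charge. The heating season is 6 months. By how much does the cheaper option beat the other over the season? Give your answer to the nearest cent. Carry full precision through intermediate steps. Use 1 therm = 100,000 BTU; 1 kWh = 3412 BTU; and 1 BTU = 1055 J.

Heat load = 77100 MJ = 77,100,000,000 J / 1055 = 73,080,569 BTU
Gas: input = 73,080,569 / 0.843 = 86,691,066 BTU = 866.9 therm → 866.9 × €1.24 = €1,074.97; + 6 × €10.97 standing = €1,140.79
Heat pump: 73,080,569 BTU / 3412 = 21,420 kWh heat; / 2.84 = 7,542 kWh in → × €0.162 = €1,221.77; + 6 × €17.02 standing = €1,323.89
Difference = |€1,140.79 − €1,323.89| = €183.10

€183.10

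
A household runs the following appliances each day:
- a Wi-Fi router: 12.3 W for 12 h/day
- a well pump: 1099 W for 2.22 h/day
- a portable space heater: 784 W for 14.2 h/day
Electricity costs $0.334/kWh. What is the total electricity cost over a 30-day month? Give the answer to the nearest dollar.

$137

Wi-Fi router: 12.3 W × 12 h × 30 d = 4,428 Wh = 4.428 kWh
well pump: 1099 W × 2.22 h × 30 d = 73,193 Wh = 73.19 kWh
portable space heater: 784 W × 14.2 h × 30 d = 333,984 Wh = 334 kWh
Total energy = 4.428 + 73.19 + 334 = 411.6 kWh
Cost = 411.6 kWh × $0.334 = $137.48 ≈ $137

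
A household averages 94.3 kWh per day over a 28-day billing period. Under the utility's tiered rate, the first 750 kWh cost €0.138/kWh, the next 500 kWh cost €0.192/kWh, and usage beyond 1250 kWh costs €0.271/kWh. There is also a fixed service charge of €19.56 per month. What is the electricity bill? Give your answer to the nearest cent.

€595.86

Usage = 94.3 kWh/day × 28 days = 2640.4 kWh
First 750 kWh × €0.138 = €103.50
Next 500 kWh × €0.192 = €96.00
Remaining 1390.4 kWh × €0.271 = €376.80
Energy charge = €576.30; + service €19.56 = €595.86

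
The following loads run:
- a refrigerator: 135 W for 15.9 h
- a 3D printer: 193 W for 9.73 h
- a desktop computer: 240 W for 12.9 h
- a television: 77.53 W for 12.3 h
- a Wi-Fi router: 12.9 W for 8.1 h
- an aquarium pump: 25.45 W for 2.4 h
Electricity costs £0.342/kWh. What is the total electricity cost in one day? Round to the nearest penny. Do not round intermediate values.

refrigerator: 135 W × 15.9 h = 2,146 Wh = 2.147 kWh
3D printer: 193 W × 9.73 h = 1,878 Wh = 1.878 kWh
desktop computer: 240 W × 12.9 h = 3,096 Wh = 3.096 kWh
television: 77.53 W × 12.3 h = 954 Wh = 0.9536 kWh
Wi-Fi router: 12.9 W × 8.1 h = 104 Wh = 0.1045 kWh
aquarium pump: 25.45 W × 2.4 h = 61 Wh = 0.06108 kWh
Total energy = 2.147 + 1.878 + 3.096 + 0.9536 + 0.1045 + 0.06108 = 8.24 kWh
Cost = 8.24 kWh × £0.342 = £2.82

£2.82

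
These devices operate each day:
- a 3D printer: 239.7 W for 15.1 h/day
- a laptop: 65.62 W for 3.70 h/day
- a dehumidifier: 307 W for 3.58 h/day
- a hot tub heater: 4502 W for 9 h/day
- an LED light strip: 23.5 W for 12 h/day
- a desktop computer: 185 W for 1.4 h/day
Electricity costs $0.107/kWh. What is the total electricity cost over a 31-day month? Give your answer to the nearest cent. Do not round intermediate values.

3D printer: 239.7 W × 15.1 h × 31 d = 112,204 Wh = 112.2 kWh
laptop: 65.62 W × 3.70 h × 31 d = 7,527 Wh = 7.527 kWh
dehumidifier: 307 W × 3.58 h × 31 d = 34,071 Wh = 34.07 kWh
hot tub heater: 4502 W × 9 h × 31 d = 1,256,058 Wh = 1,256 kWh
LED light strip: 23.5 W × 12 h × 31 d = 8,742 Wh = 8.742 kWh
desktop computer: 185 W × 1.4 h × 31 d = 8,029 Wh = 8.029 kWh
Total energy = 112.2 + 7.527 + 34.07 + 1,256 + 8.742 + 8.029 = 1,427 kWh
Cost = 1,427 kWh × $0.107 = $152.65

$152.65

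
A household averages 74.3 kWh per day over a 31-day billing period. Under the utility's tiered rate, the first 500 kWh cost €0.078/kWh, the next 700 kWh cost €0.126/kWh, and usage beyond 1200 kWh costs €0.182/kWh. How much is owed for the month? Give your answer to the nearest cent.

Usage = 74.3 kWh/day × 31 days = 2303.3 kWh
First 500 kWh × €0.078 = €39.00
Next 700 kWh × €0.126 = €88.20
Remaining 1103.3 kWh × €0.182 = €200.80
Total = €328.00

€328.00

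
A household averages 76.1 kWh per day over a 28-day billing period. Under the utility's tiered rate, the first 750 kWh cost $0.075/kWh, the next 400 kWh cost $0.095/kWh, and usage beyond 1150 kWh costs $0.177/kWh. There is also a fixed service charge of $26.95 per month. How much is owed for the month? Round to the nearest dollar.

Usage = 76.1 kWh/day × 28 days = 2130.8 kWh
First 750 kWh × $0.075 = $56.25
Next 400 kWh × $0.095 = $38.00
Remaining 980.8 kWh × $0.177 = $173.60
Energy charge = $267.85; + service $26.95 = $294.80 ≈ $295

$295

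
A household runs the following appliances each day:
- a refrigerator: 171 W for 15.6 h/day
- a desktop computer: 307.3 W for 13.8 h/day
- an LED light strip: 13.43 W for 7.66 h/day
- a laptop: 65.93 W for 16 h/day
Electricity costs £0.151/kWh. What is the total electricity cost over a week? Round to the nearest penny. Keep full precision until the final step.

£8.53

refrigerator: 171 W × 15.6 h × 7 d = 18,673 Wh = 18.67 kWh
desktop computer: 307.3 W × 13.8 h × 7 d = 29,685 Wh = 29.69 kWh
LED light strip: 13.43 W × 7.66 h × 7 d = 720 Wh = 0.7201 kWh
laptop: 65.93 W × 16 h × 7 d = 7,384 Wh = 7.384 kWh
Total energy = 18.67 + 29.69 + 0.7201 + 7.384 = 56.46 kWh
Cost = 56.46 kWh × £0.151 = £8.53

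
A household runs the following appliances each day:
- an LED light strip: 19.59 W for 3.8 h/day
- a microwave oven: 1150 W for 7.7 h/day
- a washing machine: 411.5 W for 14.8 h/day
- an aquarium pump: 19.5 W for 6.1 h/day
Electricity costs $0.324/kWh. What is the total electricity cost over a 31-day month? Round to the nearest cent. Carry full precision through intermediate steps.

$152.05

LED light strip: 19.59 W × 3.8 h × 31 d = 2,308 Wh = 2.308 kWh
microwave oven: 1150 W × 7.7 h × 31 d = 274,505 Wh = 274.5 kWh
washing machine: 411.5 W × 14.8 h × 31 d = 188,796 Wh = 188.8 kWh
aquarium pump: 19.5 W × 6.1 h × 31 d = 3,687 Wh = 3.687 kWh
Total energy = 2.308 + 274.5 + 188.8 + 3.687 = 469.3 kWh
Cost = 469.3 kWh × $0.324 = $152.05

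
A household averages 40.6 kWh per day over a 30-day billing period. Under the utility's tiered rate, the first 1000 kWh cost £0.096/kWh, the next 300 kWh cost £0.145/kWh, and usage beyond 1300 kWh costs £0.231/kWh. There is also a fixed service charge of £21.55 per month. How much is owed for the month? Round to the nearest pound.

£149

Usage = 40.6 kWh/day × 30 days = 1218 kWh
First 1000 kWh × £0.096 = £96.00
Next 218 kWh × £0.145 = £31.61
Remaining tier: 0 kWh (not reached)
Energy charge = £127.61; + service £21.55 = £149.16 ≈ £149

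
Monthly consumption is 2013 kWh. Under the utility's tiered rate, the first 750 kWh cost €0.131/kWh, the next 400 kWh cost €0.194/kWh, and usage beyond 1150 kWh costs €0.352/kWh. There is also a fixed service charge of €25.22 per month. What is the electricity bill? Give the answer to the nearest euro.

First 750 kWh × €0.131 = €98.25
Next 400 kWh × €0.194 = €77.60
Remaining 863 kWh × €0.352 = €303.78
Energy charge = €479.63; + service €25.22 = €504.85 ≈ €505

€505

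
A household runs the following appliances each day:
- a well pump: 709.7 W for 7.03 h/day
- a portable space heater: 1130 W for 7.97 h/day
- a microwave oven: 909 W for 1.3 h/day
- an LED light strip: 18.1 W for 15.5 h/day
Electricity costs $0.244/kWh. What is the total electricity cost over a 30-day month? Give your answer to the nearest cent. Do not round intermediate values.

$113.15

well pump: 709.7 W × 7.03 h × 30 d = 149,676 Wh = 149.7 kWh
portable space heater: 1130 W × 7.97 h × 30 d = 270,183 Wh = 270.2 kWh
microwave oven: 909 W × 1.3 h × 30 d = 35,451 Wh = 35.45 kWh
LED light strip: 18.1 W × 15.5 h × 30 d = 8,416 Wh = 8.416 kWh
Total energy = 149.7 + 270.2 + 35.45 + 8.416 = 463.7 kWh
Cost = 463.7 kWh × $0.244 = $113.15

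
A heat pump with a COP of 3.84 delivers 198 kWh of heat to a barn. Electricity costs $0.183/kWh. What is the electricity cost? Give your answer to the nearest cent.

Electrical input = 198 kWh / 3.84 = 51.56 kWh
Cost = 51.56 × $0.183/kWh = $9.44

$9.44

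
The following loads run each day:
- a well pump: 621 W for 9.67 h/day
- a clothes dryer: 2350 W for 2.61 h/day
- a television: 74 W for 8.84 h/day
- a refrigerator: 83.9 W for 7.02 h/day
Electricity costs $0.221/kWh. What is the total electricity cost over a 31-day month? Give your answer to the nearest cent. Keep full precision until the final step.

$91.68

well pump: 621 W × 9.67 h × 31 d = 186,157 Wh = 186.2 kWh
clothes dryer: 2350 W × 2.61 h × 31 d = 190,138 Wh = 190.1 kWh
television: 74 W × 8.84 h × 31 d = 20,279 Wh = 20.28 kWh
refrigerator: 83.9 W × 7.02 h × 31 d = 18,258 Wh = 18.26 kWh
Total energy = 186.2 + 190.1 + 20.28 + 18.26 = 414.8 kWh
Cost = 414.8 kWh × $0.221 = $91.68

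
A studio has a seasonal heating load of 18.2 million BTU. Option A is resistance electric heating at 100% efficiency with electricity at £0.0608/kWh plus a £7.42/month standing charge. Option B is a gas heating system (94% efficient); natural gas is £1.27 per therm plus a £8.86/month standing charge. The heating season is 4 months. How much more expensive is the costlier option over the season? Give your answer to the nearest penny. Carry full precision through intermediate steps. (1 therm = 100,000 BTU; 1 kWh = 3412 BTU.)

£72.66

Heat load = 18.2 × 10⁶ BTU = 18,200,000 BTU
Gas: input = 18,200,000 / 0.94 = 19,361,702 BTU = 193.6 therm → 193.6 × £1.27 = £245.89; + 4 × £8.86 standing = £281.33
Electric: 18,200,000 BTU / 3412 = 5,334 kWh → × £0.0608 = £324.31; + 4 × £7.42 standing = £353.99
Difference = |£281.33 − £353.99| = £72.66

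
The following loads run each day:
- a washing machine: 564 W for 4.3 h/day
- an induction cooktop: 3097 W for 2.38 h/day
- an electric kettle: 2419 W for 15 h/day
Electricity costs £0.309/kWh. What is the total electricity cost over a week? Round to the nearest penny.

£99.67

washing machine: 564 W × 4.3 h × 7 d = 16,976 Wh = 16.98 kWh
induction cooktop: 3097 W × 2.38 h × 7 d = 51,596 Wh = 51.6 kWh
electric kettle: 2419 W × 15 h × 7 d = 253,995 Wh = 254 kWh
Total energy = 16.98 + 51.6 + 254 = 322.6 kWh
Cost = 322.6 kWh × £0.309 = £99.67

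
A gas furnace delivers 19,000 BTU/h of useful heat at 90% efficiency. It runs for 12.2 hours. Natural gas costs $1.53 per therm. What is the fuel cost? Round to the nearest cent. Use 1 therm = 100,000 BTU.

$3.94

Heat delivered = 19,000 BTU/h × 12.2 h = 231,800 BTU
Gas input = 231,800 / 0.90 = 257,556 BTU
= 257,556 / 100,000 = 2.576 therm
Cost = 2.576 × $1.53/therm = $3.94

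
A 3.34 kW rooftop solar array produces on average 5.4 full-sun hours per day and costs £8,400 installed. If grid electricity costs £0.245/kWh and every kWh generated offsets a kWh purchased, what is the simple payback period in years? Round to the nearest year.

Daily generation = 3.34 kW × 5.4 h = 18.04 kWh
Annual generation = 18.04 × 365 = 6583.1 kWh
Annual savings = 6583.1 × £0.245 = £1,612.87
Payback = £8,400 / £1,612.87 = 5.21 years

5 years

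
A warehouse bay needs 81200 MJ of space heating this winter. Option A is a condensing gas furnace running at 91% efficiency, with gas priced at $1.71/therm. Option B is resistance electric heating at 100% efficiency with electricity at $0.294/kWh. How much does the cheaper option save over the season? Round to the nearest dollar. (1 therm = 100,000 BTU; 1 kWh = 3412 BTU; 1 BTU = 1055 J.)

$5186

Heat load = 81200 MJ = 81,200,000,000 J / 1055 = 76,966,825 BTU
Gas: input = 76,966,825 / 0.91 = 84,578,928 BTU = 845.8 therm → 845.8 × $1.71 = $1,446.30
Electric: 76,966,825 BTU / 3412 = 22,560 kWh → × $0.294 = $6,631.96
Difference = |$1,446.30 − $6,631.96| = $5,185.66 ≈ $5186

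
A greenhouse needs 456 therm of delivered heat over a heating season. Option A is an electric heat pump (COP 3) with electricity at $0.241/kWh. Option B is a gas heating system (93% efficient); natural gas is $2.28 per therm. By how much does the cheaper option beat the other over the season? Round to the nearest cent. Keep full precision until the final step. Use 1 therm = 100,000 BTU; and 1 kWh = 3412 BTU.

Heat load = 456 therm × 100,000 = 45,600,000 BTU
Gas: input = 45,600,000 / 0.93 = 49,032,258 BTU = 490.3 therm → 490.3 × $2.28 = $1,117.94
Heat pump: 45,600,000 BTU / 3412 = 13,360 kWh heat; / 3 = 4,455 kWh in → × $0.241 = $1,073.62
Difference = |$1,117.94 − $1,073.62| = $44.31

$44.31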